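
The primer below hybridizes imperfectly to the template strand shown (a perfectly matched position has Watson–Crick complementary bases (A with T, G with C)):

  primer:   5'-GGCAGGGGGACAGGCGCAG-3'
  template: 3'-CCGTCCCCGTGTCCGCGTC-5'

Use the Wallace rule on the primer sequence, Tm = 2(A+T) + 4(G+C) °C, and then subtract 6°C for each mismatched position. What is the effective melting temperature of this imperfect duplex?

62°C

Primer base counts: A=4, T=0, G=11, C=4 → A+T=4, G+C=15
Perfect-match Tm = 2(4) + 4(15) = 8 + 60 = 68°C
Mismatches (positions where the bases are not complementary): 1 (at position 9)
Effective Tm = 68 − 1×6 = 68 − 6 = 62°C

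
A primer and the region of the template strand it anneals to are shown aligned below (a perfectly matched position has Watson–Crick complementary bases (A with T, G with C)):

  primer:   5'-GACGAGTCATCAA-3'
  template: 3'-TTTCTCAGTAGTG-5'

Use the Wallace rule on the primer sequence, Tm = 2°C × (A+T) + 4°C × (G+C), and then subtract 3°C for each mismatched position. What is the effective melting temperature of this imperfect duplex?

Primer base counts: A=5, T=2, G=3, C=3 → A+T=7, G+C=6
Perfect-match Tm = 2(7) + 4(6) = 14 + 24 = 38°C
Mismatches (positions where the bases are not complementary): 3 (at positions 1, 3, 13)
Effective Tm = 38 − 3×3 = 38 − 9 = 29°C

29°C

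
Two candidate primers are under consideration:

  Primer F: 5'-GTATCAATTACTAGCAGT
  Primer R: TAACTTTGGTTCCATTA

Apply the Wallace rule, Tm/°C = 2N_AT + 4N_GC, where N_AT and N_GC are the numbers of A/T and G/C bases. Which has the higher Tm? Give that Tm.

Primer F, 48°C

Primer F: A+T=12, G+C=6 → Tm = 2(12)+4(6) = 48°C
Primer R: A+T=12, G+C=5 → Tm = 2(12)+4(5) = 44°C
48°C vs 44°C → primer F is higher.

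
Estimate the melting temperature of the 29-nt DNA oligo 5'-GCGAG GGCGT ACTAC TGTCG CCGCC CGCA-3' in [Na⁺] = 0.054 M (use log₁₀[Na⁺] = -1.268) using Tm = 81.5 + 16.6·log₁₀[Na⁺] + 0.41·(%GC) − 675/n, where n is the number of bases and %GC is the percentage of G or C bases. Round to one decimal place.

Length n = 29. Scanning the sequence gives C=11, G=10, A=4, T=4.
G+C = 21, so %GC = 21/29 × 100 = 72.414%
Salt term: 16.6 × (-1.268) = -21.049
GC term: 0.41 × 72.414 = 29.69; length term: −675/29 = −23.276
Tm = 81.5 + (-21.049) + 29.69 − 23.276 = 66.865 → 66.9°C

66.9°C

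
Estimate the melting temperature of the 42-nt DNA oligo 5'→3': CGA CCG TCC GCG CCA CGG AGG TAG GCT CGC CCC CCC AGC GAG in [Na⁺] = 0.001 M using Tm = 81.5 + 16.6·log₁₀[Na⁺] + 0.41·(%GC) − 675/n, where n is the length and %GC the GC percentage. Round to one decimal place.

Length n = 42. Scanning the sequence gives A=6, G=14, T=3, C=19.
G+C = 33, so %GC = 33/42 × 100 = 78.571%
Salt term: 16.6 × (-3) = -49.8
GC term: 0.41 × 78.571 = 32.214; length term: −675/42 = −16.071
Tm = 81.5 + (-49.8) + 32.214 − 16.071 = 47.843 → 47.8°C

47.8°C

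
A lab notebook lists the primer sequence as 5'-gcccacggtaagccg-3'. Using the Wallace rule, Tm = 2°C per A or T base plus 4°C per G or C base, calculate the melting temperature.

52°C

Scanning the sequence gives T=1, A=3, G=5, C=6.
AT pairs contribute 4, GC pairs contribute 11.
Tm = 4·11 + 2·4 = 44 + 8 = 52°C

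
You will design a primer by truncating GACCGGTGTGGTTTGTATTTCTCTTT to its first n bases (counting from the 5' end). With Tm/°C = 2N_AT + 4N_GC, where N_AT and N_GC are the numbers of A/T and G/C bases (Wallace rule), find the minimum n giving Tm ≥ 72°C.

n = 25

First 24 bases: GACCGGTGTGGTTTGTATTTCTCT → Tm = 70°C (< 72°C)
First 25 bases: GACCGGTGTGGTTTGTATTTCTCTT → Tm = 72°C (≥ 72°C)
Each additional base adds 2°C (A/T) or 4°C (G/C), so Tm is non-decreasing in n; n = 25 is the first length to reach 72°C.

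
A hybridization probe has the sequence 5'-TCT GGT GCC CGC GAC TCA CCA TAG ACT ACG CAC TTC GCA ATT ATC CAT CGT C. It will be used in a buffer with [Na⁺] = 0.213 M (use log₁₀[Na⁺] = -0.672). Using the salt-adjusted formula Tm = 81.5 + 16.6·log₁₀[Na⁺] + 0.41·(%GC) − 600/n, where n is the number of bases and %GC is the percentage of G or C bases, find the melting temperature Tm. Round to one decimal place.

80.9°C

Length n = 52. Scanning the sequence gives A=11, G=9, C=19, T=13.
G+C = 28, so %GC = 28/52 × 100 = 53.846%
Salt term: 16.6 × (-0.672) = -11.155
GC term: 0.41 × 53.846 = 22.077; length term: −600/52 = −11.538
Tm = 81.5 + (-11.155) + 22.077 − 11.538 = 80.884 → 80.9°C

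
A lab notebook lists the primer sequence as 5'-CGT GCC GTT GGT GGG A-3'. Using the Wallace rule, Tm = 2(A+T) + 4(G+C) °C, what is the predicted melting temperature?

T=4, C=3, G=8, A=1
AT pairs contribute 5, GC pairs contribute 11.
Tm = 2×5 + 4×11 = 54°C

54°C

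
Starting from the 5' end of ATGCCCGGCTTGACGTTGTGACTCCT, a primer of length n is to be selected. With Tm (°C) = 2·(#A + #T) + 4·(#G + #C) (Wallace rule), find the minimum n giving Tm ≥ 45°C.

n = 14

First 13 bases: ATGCCCGGCTTGA → Tm = 42°C (< 45°C)
First 14 bases: ATGCCCGGCTTGAC → Tm = 46°C (≥ 45°C)
Since every base adds ≥2°C, Tm only increases with n, so the threshold is first crossed at n = 14.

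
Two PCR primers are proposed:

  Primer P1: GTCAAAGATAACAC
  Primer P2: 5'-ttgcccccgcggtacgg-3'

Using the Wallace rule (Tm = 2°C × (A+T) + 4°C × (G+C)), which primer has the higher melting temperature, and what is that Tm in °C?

Primer P1: A+T=9, G+C=5 → Tm = 2(9)+4(5) = 38°C
Primer P2: A+T=4, G+C=13 → Tm = 2(4)+4(13) = 60°C
38°C vs 60°C → primer P2 is higher.

Primer P2, 60°C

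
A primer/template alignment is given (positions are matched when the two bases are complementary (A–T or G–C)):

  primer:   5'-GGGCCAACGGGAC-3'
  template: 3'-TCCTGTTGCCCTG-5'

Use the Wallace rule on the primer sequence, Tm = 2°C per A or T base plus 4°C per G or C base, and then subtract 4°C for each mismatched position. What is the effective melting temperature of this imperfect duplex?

38°C

Primer base counts: A=3, T=0, G=6, C=4 → A+T=3, G+C=10
Perfect-match Tm = 2(3) + 4(10) = 6 + 40 = 46°C
Mismatches (positions where the bases are not complementary): 2 (at positions 1, 4)
Effective Tm = 46 − 2×4 = 46 − 8 = 38°C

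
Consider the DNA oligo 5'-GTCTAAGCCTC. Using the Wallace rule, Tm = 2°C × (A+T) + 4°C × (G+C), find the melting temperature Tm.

Counting bases: C=4, T=3, A=2, G=2
AT pairs contribute 5, GC pairs contribute 6.
Tm = 2×5 + 4×6 = 34°C

34°C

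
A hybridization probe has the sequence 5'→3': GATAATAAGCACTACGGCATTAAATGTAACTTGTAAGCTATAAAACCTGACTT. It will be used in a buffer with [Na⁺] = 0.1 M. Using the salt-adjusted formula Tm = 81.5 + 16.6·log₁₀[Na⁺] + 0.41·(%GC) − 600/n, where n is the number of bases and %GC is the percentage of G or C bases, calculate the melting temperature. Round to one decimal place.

66.7°C

Length n = 53. Counting bases: G=8, A=21, C=9, T=15
G+C = 17, so %GC = 17/53 × 100 = 32.075%
Salt term: 16.6 × (-1) = -16.6
GC term: 0.41 × 32.075 = 13.151; length term: −600/53 = −11.321
Tm = 81.5 + (-16.6) + 13.151 − 11.321 = 66.73 → 66.7°C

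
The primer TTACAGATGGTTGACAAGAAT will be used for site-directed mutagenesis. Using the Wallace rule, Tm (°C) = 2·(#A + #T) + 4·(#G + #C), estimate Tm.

Base counts: A=8, G=5, C=2, T=6
A+T = 14, G+C = 7
Tm = 2(14) + 4(7) = 28 + 28 = 56°C

56°C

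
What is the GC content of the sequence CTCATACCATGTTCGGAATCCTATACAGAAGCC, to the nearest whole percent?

C=10, A=10, T=8, G=5
G+C = 5 + 10 = 15 out of 33 bases
%GC = 15/33 × 100 = 45.45% ≈ 45%

45%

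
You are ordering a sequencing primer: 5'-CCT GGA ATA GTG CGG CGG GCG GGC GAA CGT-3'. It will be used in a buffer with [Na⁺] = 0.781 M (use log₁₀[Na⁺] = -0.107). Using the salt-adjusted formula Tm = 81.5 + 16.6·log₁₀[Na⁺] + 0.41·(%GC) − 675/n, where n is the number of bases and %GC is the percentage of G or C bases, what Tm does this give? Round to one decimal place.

Length n = 30. Counting bases: C=7, G=14, A=5, T=4
G+C = 21, so %GC = 21/30 × 100 = 70%
Salt term: 16.6 × (-0.107) = -1.776
GC term: 0.41 × 70 = 28.7; length term: −675/30 = −22.5
Tm = 81.5 + (-1.776) + 28.7 − 22.5 = 85.924 → 85.9°C

85.9°C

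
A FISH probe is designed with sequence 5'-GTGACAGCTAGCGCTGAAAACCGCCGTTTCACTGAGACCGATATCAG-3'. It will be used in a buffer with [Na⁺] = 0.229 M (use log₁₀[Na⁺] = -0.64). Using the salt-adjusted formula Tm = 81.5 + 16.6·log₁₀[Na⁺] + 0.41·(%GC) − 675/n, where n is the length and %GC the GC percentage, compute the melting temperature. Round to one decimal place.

Length n = 47. T=9, A=13, C=13, G=12
G+C = 25, so %GC = 25/47 × 100 = 53.191%
Salt term: 16.6 × (-0.64) = -10.624
GC term: 0.41 × 53.191 = 21.808; length term: −675/47 = −14.362
Tm = 81.5 + (-10.624) + 21.808 − 14.362 = 78.322 → 78.3°C

78.3°C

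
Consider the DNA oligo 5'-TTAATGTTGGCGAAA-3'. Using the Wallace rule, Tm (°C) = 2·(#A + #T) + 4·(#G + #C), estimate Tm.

40°C

Base counts: G=4, A=5, T=5, C=1
AT pairs contribute 10, GC pairs contribute 5.
Tm = 2×10 + 4×5 = 40°C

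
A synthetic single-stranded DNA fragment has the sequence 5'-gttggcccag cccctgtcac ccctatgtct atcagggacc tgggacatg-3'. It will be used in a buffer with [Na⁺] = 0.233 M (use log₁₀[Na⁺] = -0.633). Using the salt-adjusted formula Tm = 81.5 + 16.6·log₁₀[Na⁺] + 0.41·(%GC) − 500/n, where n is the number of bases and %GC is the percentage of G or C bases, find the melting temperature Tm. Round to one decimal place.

Length n = 49. Counting bases: G=13, T=11, A=8, C=17
G+C = 30, so %GC = 30/49 × 100 = 61.224%
Salt term: 16.6 × (-0.633) = -10.508
GC term: 0.41 × 61.224 = 25.102; length term: −500/49 = −10.204
Tm = 81.5 + (-10.508) + 25.102 − 10.204 = 85.89 → 85.9°C

85.9°C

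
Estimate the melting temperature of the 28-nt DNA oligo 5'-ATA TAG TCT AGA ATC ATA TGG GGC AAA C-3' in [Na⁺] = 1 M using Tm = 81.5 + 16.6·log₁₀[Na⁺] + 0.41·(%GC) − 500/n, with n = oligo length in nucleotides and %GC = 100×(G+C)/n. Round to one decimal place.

Length n = 28. Counting bases: T=7, G=6, A=11, C=4
G+C = 10, so %GC = 10/28 × 100 = 35.714%
Salt term: 16.6 × (0) = 0
GC term: 0.41 × 35.714 = 14.643; length term: −500/28 = −17.857
Tm = 81.5 + (0) + 14.643 − 17.857 = 78.286 → 78.3°C

78.3°C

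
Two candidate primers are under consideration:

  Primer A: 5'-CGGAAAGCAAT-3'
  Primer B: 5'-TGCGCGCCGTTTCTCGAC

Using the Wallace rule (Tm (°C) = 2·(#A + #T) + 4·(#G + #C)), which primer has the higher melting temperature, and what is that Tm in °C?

Primer B, 60°C

Primer A: A+T=6, G+C=5 → Tm = 2(6)+4(5) = 32°C
Primer B: A+T=6, G+C=12 → Tm = 2(6)+4(12) = 60°C
32°C vs 60°C → primer B is higher.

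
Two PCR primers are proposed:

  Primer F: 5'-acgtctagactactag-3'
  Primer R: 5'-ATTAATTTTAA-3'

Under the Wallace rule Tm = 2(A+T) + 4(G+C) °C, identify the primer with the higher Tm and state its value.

Primer F, 46°C

Primer F: A+T=9, G+C=7 → Tm = 2(9)+4(7) = 46°C
Primer R: A+T=11, G+C=0 → Tm = 2(11)+4(0) = 22°C
46°C vs 22°C → primer F is higher.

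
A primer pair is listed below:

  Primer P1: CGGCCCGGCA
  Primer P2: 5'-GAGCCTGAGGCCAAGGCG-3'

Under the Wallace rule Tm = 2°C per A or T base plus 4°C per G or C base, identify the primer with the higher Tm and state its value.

Primer P2, 62°C

Primer P1: A+T=1, G+C=9 → Tm = 2(1)+4(9) = 38°C
Primer P2: A+T=5, G+C=13 → Tm = 2(5)+4(13) = 62°C
38°C vs 62°C → primer P2 is higher.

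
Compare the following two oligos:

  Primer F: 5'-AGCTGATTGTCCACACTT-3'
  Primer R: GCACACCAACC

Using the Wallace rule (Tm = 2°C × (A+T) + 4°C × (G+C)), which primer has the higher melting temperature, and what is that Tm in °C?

Primer F, 52°C

Primer F: A+T=10, G+C=8 → Tm = 2(10)+4(8) = 52°C
Primer R: A+T=4, G+C=7 → Tm = 2(4)+4(7) = 36°C
52°C vs 36°C → primer F is higher.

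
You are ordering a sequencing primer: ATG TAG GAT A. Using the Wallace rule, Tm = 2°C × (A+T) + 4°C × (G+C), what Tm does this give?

A=4, T=3, G=3, C=0
A+T = 7, G+C = 3
Tm = 2×7 + 4×3 = 26°C

26°C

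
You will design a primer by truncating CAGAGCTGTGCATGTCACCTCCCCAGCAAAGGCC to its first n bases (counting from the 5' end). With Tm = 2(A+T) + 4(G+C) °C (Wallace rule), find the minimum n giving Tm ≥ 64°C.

First 20 bases: CAGAGCTGTGCATGTCACCT → Tm = 62°C (< 64°C)
First 21 bases: CAGAGCTGTGCATGTCACCTC → Tm = 66°C (≥ 64°C)
Each additional base adds 2°C (A/T) or 4°C (G/C), so Tm is non-decreasing in n; n = 21 is the first length to reach 64°C.

n = 21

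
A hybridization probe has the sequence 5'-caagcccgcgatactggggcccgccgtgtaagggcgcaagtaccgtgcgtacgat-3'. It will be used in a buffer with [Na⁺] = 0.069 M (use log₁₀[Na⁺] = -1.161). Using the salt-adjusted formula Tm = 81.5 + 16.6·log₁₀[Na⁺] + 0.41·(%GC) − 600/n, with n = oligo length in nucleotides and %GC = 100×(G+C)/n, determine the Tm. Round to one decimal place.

78.2°C

Length n = 55. C=17, T=8, G=19, A=11
G+C = 36, so %GC = 36/55 × 100 = 65.455%
Salt term: 16.6 × (-1.161) = -19.273
GC term: 0.41 × 65.455 = 26.837; length term: −600/55 = −10.909
Tm = 81.5 + (-19.273) + 26.837 − 10.909 = 78.155 → 78.2°C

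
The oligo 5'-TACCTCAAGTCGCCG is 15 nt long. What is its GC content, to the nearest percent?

60%

A=3, C=6, T=3, G=3
G+C = 3 + 6 = 9 out of 15 bases
%GC = 9/15 × 100 = 60% ≈ 60%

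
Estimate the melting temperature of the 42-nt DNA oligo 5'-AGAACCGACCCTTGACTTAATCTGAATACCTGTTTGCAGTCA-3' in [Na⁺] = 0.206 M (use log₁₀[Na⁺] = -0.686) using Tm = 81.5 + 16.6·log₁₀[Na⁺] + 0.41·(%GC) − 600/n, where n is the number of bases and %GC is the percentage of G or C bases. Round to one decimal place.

Length n = 42. Scanning the sequence gives T=12, G=7, A=12, C=11.
G+C = 18, so %GC = 18/42 × 100 = 42.857%
Salt term: 16.6 × (-0.686) = -11.388
GC term: 0.41 × 42.857 = 17.571; length term: −600/42 = −14.286
Tm = 81.5 + (-11.388) + 17.571 − 14.286 = 73.397 → 73.4°C

73.4°C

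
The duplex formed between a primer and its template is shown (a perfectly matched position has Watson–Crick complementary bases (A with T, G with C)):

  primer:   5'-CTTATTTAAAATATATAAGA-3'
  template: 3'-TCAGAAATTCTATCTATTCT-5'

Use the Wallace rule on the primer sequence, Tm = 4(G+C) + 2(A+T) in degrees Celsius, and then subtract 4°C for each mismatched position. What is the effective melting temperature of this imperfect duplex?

24°C

Primer base counts: A=10, T=8, G=1, C=1 → A+T=18, G+C=2
Perfect-match Tm = 2(18) + 4(2) = 36 + 8 = 44°C
Mismatches (positions where the bases are not complementary): 5 (at positions 1, 2, 4, 10, 14)
Effective Tm = 44 − 5×4 = 44 − 20 = 24°C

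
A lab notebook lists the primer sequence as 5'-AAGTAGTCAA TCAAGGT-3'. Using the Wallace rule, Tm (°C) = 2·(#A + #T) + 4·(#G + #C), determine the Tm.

46°C

Base counts: T=4, G=4, A=7, C=2
AT pairs contribute 11, GC pairs contribute 6.
Tm = 2(11) + 4(6) = 22 + 24 = 46°C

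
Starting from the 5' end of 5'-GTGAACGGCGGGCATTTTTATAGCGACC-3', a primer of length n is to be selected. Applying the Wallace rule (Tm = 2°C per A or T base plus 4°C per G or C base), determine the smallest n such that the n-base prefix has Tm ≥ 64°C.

n = 22

First 21 bases: GTGAACGGCGGGCATTTTTAT → Tm = 62°C (< 64°C)
First 22 bases: GTGAACGGCGGGCATTTTTATA → Tm = 64°C (≥ 64°C)
Since every base adds ≥2°C, Tm only increases with n, so the threshold is first crossed at n = 22.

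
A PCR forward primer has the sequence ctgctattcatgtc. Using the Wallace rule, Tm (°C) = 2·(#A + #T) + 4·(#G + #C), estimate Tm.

A=2, G=2, T=6, C=4
A+T = 8, G+C = 6
Tm = 2×8 + 4×6 = 40°C

40°C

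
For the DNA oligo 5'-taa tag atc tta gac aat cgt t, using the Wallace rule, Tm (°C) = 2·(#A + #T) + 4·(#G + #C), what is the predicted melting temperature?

Scanning the sequence gives A=8, T=8, C=3, G=3.
A+T = 16, G+C = 6
Tm = 2×16 + 4×6 = 56°C

56°C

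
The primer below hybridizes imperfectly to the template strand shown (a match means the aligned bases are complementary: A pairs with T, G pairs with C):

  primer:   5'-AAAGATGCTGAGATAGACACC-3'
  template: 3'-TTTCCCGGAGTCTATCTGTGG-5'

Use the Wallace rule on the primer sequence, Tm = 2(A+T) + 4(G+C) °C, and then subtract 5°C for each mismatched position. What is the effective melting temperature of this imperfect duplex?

40°C

Primer base counts: A=9, T=3, G=5, C=4 → A+T=12, G+C=9
Perfect-match Tm = 2(12) + 4(9) = 24 + 36 = 60°C
Mismatches (positions where the bases are not complementary): 4 (at positions 5, 6, 7, 10)
Effective Tm = 60 − 4×5 = 60 − 20 = 40°C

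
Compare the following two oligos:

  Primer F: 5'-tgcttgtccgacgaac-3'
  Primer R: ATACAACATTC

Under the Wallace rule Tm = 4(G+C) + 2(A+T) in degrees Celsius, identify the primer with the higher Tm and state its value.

Primer F: A+T=7, G+C=9 → Tm = 2(7)+4(9) = 50°C
Primer R: A+T=8, G+C=3 → Tm = 2(8)+4(3) = 28°C
50°C vs 28°C → primer F is higher.

Primer F, 50°C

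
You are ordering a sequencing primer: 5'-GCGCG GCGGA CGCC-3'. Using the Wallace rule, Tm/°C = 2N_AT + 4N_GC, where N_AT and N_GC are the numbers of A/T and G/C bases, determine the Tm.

Base counts: T=0, G=7, C=6, A=1
AT pairs contribute 1, GC pairs contribute 13.
Tm = 4·13 + 2·1 = 52 + 2 = 54°C

54°C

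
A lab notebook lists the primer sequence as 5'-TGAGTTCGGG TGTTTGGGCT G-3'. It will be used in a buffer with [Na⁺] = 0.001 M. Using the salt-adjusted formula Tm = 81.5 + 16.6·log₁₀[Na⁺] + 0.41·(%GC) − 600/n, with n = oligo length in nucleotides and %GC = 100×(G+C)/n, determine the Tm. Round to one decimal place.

Length n = 21. Scanning the sequence gives G=10, A=1, C=2, T=8.
G+C = 12, so %GC = 12/21 × 100 = 57.143%
Salt term: 16.6 × (-3) = -49.8
GC term: 0.41 × 57.143 = 23.429; length term: −600/21 = −28.571
Tm = 81.5 + (-49.8) + 23.429 − 28.571 = 26.558 → 26.6°C

26.6°C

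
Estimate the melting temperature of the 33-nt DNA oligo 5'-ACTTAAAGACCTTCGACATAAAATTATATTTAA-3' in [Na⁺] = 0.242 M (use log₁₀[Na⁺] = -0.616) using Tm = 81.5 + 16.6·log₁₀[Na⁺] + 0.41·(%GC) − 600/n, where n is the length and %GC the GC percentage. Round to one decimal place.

Length n = 33. Counting bases: C=5, T=11, A=15, G=2
G+C = 7, so %GC = 7/33 × 100 = 21.212%
Salt term: 16.6 × (-0.616) = -10.226
GC term: 0.41 × 21.212 = 8.697; length term: −600/33 = −18.182
Tm = 81.5 + (-10.226) + 8.697 − 18.182 = 61.789 → 61.8°C

61.8°C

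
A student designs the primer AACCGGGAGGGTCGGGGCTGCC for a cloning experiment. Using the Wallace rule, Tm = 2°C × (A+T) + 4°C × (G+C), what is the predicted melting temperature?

Base counts: T=2, C=6, G=11, A=3
A+T = 5, G+C = 17
Tm = 4·17 + 2·5 = 68 + 10 = 78°C

78°C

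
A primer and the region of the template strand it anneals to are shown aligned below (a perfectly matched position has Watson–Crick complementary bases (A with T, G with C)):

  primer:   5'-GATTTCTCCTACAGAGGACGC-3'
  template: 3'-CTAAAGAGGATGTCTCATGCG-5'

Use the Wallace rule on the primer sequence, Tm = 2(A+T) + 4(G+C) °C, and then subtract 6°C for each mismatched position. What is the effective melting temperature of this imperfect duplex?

58°C

Primer base counts: A=5, T=5, G=5, C=6 → A+T=10, G+C=11
Perfect-match Tm = 2(10) + 4(11) = 20 + 44 = 64°C
Mismatches (positions where the bases are not complementary): 1 (at position 17)
Effective Tm = 64 − 1×6 = 64 − 6 = 58°C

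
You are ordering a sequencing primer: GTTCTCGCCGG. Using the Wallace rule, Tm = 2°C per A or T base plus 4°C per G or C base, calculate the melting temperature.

Counting bases: A=0, T=3, G=4, C=4
AT pairs contribute 3, GC pairs contribute 8.
Tm = 2×3 + 4×8 = 38°C

38°C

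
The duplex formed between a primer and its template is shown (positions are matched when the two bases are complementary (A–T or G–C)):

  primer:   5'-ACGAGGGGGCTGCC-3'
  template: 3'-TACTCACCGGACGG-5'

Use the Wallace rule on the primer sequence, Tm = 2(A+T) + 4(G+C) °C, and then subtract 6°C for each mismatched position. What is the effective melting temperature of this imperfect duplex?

Primer base counts: A=2, T=1, G=7, C=4 → A+T=3, G+C=11
Perfect-match Tm = 2(3) + 4(11) = 6 + 44 = 50°C
Mismatches (positions where the bases are not complementary): 3 (at positions 2, 6, 9)
Effective Tm = 50 − 3×6 = 50 − 18 = 32°C

32°C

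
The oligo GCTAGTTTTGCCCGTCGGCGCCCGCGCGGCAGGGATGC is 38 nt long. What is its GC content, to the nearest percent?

Base counts: T=7, C=13, G=15, A=3
G+C = 15 + 13 = 28 out of 38 bases
%GC = 28/38 × 100 = 73.68% ≈ 74%

74%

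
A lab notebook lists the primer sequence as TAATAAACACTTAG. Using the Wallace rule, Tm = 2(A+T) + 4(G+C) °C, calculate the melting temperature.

Scanning the sequence gives A=7, C=2, G=1, T=4.
So N_AT = 11 and N_GC = 3.
Tm = 2×11 + 4×3 = 34°C

34°C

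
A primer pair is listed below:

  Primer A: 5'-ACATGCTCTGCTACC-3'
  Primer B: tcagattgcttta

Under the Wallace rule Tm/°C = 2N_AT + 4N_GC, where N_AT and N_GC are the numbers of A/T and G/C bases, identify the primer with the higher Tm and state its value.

Primer A: A+T=7, G+C=8 → Tm = 2(7)+4(8) = 46°C
Primer B: A+T=9, G+C=4 → Tm = 2(9)+4(4) = 34°C
46°C vs 34°C → primer A is higher.

Primer A, 46°C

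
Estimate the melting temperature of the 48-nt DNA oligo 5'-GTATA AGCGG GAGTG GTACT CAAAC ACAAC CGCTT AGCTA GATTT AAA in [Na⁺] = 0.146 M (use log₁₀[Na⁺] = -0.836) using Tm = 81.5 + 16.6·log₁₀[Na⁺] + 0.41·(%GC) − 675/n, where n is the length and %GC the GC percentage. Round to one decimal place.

70.6°C

Length n = 48. A=17, T=11, G=11, C=9
G+C = 20, so %GC = 20/48 × 100 = 41.667%
Salt term: 16.6 × (-0.836) = -13.878
GC term: 0.41 × 41.667 = 17.083; length term: −675/48 = −14.062
Tm = 81.5 + (-13.878) + 17.083 − 14.062 = 70.643 → 70.6°C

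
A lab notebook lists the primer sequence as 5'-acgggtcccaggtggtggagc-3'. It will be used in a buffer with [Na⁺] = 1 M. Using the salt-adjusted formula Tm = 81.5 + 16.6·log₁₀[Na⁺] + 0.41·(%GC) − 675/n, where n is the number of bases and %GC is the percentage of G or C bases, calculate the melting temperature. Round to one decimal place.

78.6°C

Length n = 21. Counting bases: A=3, G=10, C=5, T=3
G+C = 15, so %GC = 15/21 × 100 = 71.429%
Salt term: 16.6 × (0) = 0
GC term: 0.41 × 71.429 = 29.286; length term: −675/21 = −32.143
Tm = 81.5 + (0) + 29.286 − 32.143 = 78.643 → 78.6°C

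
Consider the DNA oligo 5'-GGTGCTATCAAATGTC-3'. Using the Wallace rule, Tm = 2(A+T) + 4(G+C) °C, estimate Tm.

Counting bases: T=5, C=3, G=4, A=4
AT pairs contribute 9, GC pairs contribute 7.
Tm = 2(9) + 4(7) = 18 + 28 = 46°C

46°C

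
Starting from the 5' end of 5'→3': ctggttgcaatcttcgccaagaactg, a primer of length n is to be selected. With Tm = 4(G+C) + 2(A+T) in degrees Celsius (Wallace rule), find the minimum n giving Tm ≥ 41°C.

First 14 bases: CTGGTTGCAATCTT → Tm = 40°C (< 41°C)
First 15 bases: CTGGTTGCAATCTTC → Tm = 44°C (≥ 41°C)
Since every base adds ≥2°C, Tm only increases with n, so the threshold is first crossed at n = 15.

n = 15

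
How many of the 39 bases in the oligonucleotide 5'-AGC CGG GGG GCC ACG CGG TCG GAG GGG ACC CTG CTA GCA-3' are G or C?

30

Scanning the sequence gives A=6, T=3, C=12, G=18.
Total G or C: 18 + 12 = 30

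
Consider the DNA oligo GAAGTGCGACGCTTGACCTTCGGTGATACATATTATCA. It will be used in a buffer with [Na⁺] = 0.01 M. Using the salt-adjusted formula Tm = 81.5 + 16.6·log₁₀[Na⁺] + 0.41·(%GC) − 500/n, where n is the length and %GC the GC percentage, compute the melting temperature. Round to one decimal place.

Length n = 38. Counting bases: T=11, G=9, C=8, A=10
G+C = 17, so %GC = 17/38 × 100 = 44.737%
Salt term: 16.6 × (-2) = -33.2
GC term: 0.41 × 44.737 = 18.342; length term: −500/38 = −13.158
Tm = 81.5 + (-33.2) + 18.342 − 13.158 = 53.484 → 53.5°C

53.5°C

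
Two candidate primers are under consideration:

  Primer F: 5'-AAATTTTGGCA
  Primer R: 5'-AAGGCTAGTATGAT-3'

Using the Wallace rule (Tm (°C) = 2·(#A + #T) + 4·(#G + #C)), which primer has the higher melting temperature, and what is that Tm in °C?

Primer F: A+T=8, G+C=3 → Tm = 2(8)+4(3) = 28°C
Primer R: A+T=9, G+C=5 → Tm = 2(9)+4(5) = 38°C
28°C vs 38°C → primer R is higher.

Primer R, 38°C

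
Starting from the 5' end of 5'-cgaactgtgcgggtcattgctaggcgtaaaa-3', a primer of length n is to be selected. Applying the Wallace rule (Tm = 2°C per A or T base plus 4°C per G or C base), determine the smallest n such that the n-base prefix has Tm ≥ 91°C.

First 29 bases: CGAACTGTGCGGGTCATTGCTAGGCGTAA → Tm = 90°C (< 91°C)
First 30 bases: CGAACTGTGCGGGTCATTGCTAGGCGTAAA → Tm = 92°C (≥ 91°C)
Each additional base adds 2°C (A/T) or 4°C (G/C), so Tm is non-decreasing in n; n = 30 is the first length to reach 91°C.

n = 30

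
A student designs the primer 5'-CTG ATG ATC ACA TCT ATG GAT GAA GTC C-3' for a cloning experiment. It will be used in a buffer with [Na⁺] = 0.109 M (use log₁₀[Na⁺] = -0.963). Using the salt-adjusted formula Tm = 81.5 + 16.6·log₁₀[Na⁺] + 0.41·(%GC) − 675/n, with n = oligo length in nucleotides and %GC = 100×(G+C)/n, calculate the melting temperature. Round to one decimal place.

59.0°C

Length n = 28. C=6, A=8, G=6, T=8
G+C = 12, so %GC = 12/28 × 100 = 42.857%
Salt term: 16.6 × (-0.963) = -15.986
GC term: 0.41 × 42.857 = 17.571; length term: −675/28 = −24.107
Tm = 81.5 + (-15.986) + 17.571 − 24.107 = 58.978 → 59.0°C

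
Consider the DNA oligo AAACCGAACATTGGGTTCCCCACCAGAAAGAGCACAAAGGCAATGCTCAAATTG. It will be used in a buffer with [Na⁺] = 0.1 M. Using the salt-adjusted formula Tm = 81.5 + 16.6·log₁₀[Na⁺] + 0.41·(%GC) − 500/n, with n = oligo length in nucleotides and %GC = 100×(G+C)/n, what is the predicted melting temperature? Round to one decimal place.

74.6°C

Length n = 54. Counting bases: A=21, G=11, C=14, T=8
G+C = 25, so %GC = 25/54 × 100 = 46.296%
Salt term: 16.6 × (-1) = -16.6
GC term: 0.41 × 46.296 = 18.981; length term: −500/54 = −9.259
Tm = 81.5 + (-16.6) + 18.981 − 9.259 = 74.622 → 74.6°C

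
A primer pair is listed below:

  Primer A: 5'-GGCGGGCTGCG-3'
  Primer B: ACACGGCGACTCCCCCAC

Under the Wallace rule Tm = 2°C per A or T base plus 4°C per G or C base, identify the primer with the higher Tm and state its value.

Primer A: A+T=1, G+C=10 → Tm = 2(1)+4(10) = 42°C
Primer B: A+T=5, G+C=13 → Tm = 2(5)+4(13) = 62°C
42°C vs 62°C → primer B is higher.

Primer B, 62°C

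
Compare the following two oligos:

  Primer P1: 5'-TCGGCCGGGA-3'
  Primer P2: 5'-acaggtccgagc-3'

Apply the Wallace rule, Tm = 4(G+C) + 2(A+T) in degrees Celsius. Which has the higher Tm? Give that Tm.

Primer P1: A+T=2, G+C=8 → Tm = 2(2)+4(8) = 36°C
Primer P2: A+T=4, G+C=8 → Tm = 2(4)+4(8) = 40°C
36°C vs 40°C → primer P2 is higher.

Primer P2, 40°C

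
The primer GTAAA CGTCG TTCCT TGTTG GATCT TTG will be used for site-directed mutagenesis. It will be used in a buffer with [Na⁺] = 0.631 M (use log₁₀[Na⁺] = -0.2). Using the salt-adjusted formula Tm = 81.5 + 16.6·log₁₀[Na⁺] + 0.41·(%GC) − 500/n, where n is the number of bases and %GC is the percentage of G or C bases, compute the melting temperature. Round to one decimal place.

77.9°C

Length n = 28. Base counts: A=4, G=7, T=12, C=5
G+C = 12, so %GC = 12/28 × 100 = 42.857%
Salt term: 16.6 × (-0.2) = -3.32
GC term: 0.41 × 42.857 = 17.571; length term: −500/28 = −17.857
Tm = 81.5 + (-3.32) + 17.571 − 17.857 = 77.894 → 77.9°C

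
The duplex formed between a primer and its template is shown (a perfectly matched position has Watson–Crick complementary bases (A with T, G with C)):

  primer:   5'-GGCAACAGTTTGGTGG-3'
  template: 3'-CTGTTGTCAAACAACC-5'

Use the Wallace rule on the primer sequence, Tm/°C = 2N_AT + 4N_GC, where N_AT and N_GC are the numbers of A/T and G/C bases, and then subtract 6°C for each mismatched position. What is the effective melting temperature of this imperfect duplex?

38°C

Primer base counts: A=3, T=4, G=7, C=2 → A+T=7, G+C=9
Perfect-match Tm = 2(7) + 4(9) = 14 + 36 = 50°C
Mismatches (positions where the bases are not complementary): 2 (at positions 2, 13)
Effective Tm = 50 − 2×6 = 50 − 12 = 38°C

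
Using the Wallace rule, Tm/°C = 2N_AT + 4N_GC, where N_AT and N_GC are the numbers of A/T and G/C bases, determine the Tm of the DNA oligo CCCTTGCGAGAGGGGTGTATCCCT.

Base counts: C=7, A=3, G=8, T=6
AT pairs contribute 9, GC pairs contribute 15.
Tm = 2×9 + 4×15 = 78°C

78°C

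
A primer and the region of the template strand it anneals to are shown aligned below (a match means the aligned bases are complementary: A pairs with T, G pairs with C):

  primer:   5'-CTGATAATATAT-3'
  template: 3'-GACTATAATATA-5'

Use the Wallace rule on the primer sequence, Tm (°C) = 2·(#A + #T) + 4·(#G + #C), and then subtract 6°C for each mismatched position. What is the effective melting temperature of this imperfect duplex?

Primer base counts: A=5, T=5, G=1, C=1 → A+T=10, G+C=2
Perfect-match Tm = 2(10) + 4(2) = 20 + 8 = 28°C
Mismatches (positions where the bases are not complementary): 1 (at position 7)
Effective Tm = 28 − 1×6 = 28 − 6 = 22°C

22°C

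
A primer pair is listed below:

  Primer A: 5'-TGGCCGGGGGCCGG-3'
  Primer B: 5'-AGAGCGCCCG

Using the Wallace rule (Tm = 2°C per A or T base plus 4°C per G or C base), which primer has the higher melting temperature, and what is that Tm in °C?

Primer A: A+T=1, G+C=13 → Tm = 2(1)+4(13) = 54°C
Primer B: A+T=2, G+C=8 → Tm = 2(2)+4(8) = 36°C
54°C vs 36°C → primer A is higher.

Primer A, 54°C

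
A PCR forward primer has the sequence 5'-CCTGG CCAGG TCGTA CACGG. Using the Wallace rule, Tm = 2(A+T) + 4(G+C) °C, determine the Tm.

Scanning the sequence gives G=7, C=7, T=3, A=3.
AT pairs contribute 6, GC pairs contribute 14.
Tm = 2×6 + 4×14 = 68°C

68°C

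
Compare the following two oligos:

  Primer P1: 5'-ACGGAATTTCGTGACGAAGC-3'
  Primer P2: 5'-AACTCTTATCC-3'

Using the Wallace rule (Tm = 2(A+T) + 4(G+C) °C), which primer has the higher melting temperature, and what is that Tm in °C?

Primer P1: A+T=10, G+C=10 → Tm = 2(10)+4(10) = 60°C
Primer P2: A+T=7, G+C=4 → Tm = 2(7)+4(4) = 30°C
60°C vs 30°C → primer P1 is higher.

Primer P1, 60°C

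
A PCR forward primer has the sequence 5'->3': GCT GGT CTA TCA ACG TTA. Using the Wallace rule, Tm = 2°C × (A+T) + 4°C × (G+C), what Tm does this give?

Counting bases: T=6, C=4, A=4, G=4
AT pairs contribute 10, GC pairs contribute 8.
Tm = 2(10) + 4(8) = 20 + 32 = 52°C

52°C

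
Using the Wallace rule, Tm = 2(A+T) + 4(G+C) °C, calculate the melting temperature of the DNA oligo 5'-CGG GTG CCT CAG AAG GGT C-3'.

64°C

G=8, T=3, A=3, C=5
A+T = 6, G+C = 13
Tm = 4·13 + 2·6 = 52 + 12 = 64°C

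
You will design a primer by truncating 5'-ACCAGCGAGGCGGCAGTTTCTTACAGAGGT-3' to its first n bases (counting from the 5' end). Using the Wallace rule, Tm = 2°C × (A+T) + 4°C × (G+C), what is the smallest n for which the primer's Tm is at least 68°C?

n = 21

First 20 bases: ACCAGCGAGGCGGCAGTTTC → Tm = 66°C (< 68°C)
First 21 bases: ACCAGCGAGGCGGCAGTTTCT → Tm = 68°C (≥ 68°C)
Each additional base adds 2°C (A/T) or 4°C (G/C), so Tm is non-decreasing in n; n = 21 is the first length to reach 68°C.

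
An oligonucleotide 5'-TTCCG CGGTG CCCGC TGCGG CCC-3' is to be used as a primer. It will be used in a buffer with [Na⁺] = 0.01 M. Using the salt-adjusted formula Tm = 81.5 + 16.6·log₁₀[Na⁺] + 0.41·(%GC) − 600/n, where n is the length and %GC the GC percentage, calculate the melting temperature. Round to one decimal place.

56.1°C

Length n = 23. Counting bases: T=4, G=8, C=11, A=0
G+C = 19, so %GC = 19/23 × 100 = 82.609%
Salt term: 16.6 × (-2) = -33.2
GC term: 0.41 × 82.609 = 33.87; length term: −600/23 = −26.087
Tm = 81.5 + (-33.2) + 33.87 − 26.087 = 56.083 → 56.1°C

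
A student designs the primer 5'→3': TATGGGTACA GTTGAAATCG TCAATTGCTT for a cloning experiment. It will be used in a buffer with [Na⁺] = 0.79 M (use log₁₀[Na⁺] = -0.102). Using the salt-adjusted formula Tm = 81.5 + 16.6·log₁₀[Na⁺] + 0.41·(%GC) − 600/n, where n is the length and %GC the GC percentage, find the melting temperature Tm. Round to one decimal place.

Length n = 30. Base counts: G=7, T=11, C=4, A=8
G+C = 11, so %GC = 11/30 × 100 = 36.667%
Salt term: 16.6 × (-0.102) = -1.693
GC term: 0.41 × 36.667 = 15.033; length term: −600/30 = −20
Tm = 81.5 + (-1.693) + 15.033 − 20 = 74.84 → 74.8°C

74.8°C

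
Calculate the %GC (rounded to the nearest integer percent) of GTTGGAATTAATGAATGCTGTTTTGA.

31%

G=7, C=1, T=11, A=7
G+C = 7 + 1 = 8 out of 26 bases
%GC = 8/26 × 100 = 30.77% ≈ 31%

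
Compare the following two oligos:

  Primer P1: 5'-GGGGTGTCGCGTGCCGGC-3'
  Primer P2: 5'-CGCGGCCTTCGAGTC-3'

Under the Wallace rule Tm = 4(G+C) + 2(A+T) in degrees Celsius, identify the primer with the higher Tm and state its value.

Primer P1, 66°C

Primer P1: A+T=3, G+C=15 → Tm = 2(3)+4(15) = 66°C
Primer P2: A+T=4, G+C=11 → Tm = 2(4)+4(11) = 52°C
66°C vs 52°C → primer P1 is higher.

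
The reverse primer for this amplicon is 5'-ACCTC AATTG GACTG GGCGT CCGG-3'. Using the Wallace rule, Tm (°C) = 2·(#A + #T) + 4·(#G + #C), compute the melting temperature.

78°C

C=7, T=5, G=8, A=4
AT pairs contribute 9, GC pairs contribute 15.
Tm = 2×9 + 4×15 = 78°C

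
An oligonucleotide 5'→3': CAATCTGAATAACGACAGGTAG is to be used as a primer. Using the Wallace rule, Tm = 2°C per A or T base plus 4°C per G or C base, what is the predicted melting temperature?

G=5, T=4, C=4, A=9
So N_AT = 13 and N_GC = 9.
Tm = 4·9 + 2·13 = 36 + 26 = 62°C

62°C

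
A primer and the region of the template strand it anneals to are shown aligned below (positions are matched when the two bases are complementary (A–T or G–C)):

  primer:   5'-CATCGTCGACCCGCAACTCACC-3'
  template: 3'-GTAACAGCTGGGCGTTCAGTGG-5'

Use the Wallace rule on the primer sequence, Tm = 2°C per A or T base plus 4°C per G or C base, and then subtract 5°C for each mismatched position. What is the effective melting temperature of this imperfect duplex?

Primer base counts: A=5, T=3, G=3, C=11 → A+T=8, G+C=14
Perfect-match Tm = 2(8) + 4(14) = 16 + 56 = 72°C
Mismatches (positions where the bases are not complementary): 2 (at positions 4, 17)
Effective Tm = 72 − 2×5 = 72 − 10 = 62°C

62°C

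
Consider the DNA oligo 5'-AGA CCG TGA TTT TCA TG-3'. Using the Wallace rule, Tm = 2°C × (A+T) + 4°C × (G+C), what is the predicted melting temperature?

48°C

Base counts: G=4, T=6, A=4, C=3
AT pairs contribute 10, GC pairs contribute 7.
Tm = 2(10) + 4(7) = 20 + 28 = 48°C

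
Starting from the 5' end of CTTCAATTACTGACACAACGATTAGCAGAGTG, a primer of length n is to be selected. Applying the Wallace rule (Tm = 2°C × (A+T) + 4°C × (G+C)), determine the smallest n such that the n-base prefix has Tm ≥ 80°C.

n = 29

First 28 bases: CTTCAATTACTGACACAACGATTAGCAG → Tm = 78°C (< 80°C)
First 29 bases: CTTCAATTACTGACACAACGATTAGCAGA → Tm = 80°C (≥ 80°C)
Each additional base adds 2°C (A/T) or 4°C (G/C), so Tm is non-decreasing in n; n = 29 is the first length to reach 80°C.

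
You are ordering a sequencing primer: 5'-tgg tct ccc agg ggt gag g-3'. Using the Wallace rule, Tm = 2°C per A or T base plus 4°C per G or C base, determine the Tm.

64°C

Base counts: T=4, C=4, A=2, G=9
A+T = 6, G+C = 13
Tm = 2×6 + 4×13 = 64°C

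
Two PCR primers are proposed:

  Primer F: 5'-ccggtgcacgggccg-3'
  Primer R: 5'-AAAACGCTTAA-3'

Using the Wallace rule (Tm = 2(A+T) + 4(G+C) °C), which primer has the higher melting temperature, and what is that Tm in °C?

Primer F, 56°C

Primer F: A+T=2, G+C=13 → Tm = 2(2)+4(13) = 56°C
Primer R: A+T=8, G+C=3 → Tm = 2(8)+4(3) = 28°C
56°C vs 28°C → primer F is higher.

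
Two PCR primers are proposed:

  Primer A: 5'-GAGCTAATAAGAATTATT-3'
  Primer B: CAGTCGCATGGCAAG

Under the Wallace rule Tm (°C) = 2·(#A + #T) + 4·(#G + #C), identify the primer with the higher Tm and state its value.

Primer A: A+T=14, G+C=4 → Tm = 2(14)+4(4) = 44°C
Primer B: A+T=6, G+C=9 → Tm = 2(6)+4(9) = 48°C
44°C vs 48°C → primer B is higher.

Primer B, 48°C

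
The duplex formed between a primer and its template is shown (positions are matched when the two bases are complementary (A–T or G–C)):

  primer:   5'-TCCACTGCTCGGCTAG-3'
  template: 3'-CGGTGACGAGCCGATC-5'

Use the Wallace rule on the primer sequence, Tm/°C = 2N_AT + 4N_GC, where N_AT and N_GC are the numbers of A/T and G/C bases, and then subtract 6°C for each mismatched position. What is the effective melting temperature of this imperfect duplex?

46°C

Primer base counts: A=2, T=4, G=4, C=6 → A+T=6, G+C=10
Perfect-match Tm = 2(6) + 4(10) = 12 + 40 = 52°C
Mismatches (positions where the bases are not complementary): 1 (at position 1)
Effective Tm = 52 − 1×6 = 52 − 6 = 46°C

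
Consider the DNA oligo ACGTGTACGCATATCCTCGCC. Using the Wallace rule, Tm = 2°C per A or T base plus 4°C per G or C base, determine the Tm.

Scanning the sequence gives G=4, A=4, C=8, T=5.
AT pairs contribute 9, GC pairs contribute 12.
Tm = 2×9 + 4×12 = 66°C

66°C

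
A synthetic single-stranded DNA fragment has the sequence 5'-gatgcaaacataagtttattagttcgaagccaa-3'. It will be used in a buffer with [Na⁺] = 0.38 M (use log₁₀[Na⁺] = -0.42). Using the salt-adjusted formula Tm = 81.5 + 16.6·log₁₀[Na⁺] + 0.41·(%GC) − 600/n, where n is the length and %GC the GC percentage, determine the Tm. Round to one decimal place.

70.0°C

Length n = 33. Base counts: T=9, C=5, G=6, A=13
G+C = 11, so %GC = 11/33 × 100 = 33.333%
Salt term: 16.6 × (-0.42) = -6.972
GC term: 0.41 × 33.333 = 13.667; length term: −600/33 = −18.182
Tm = 81.5 + (-6.972) + 13.667 − 18.182 = 70.013 → 70.0°C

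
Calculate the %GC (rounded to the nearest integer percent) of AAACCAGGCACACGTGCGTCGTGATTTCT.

Base counts: G=7, C=8, T=7, A=7
G+C = 7 + 8 = 15 out of 29 bases
%GC = 15/29 × 100 = 51.72% ≈ 52%

52%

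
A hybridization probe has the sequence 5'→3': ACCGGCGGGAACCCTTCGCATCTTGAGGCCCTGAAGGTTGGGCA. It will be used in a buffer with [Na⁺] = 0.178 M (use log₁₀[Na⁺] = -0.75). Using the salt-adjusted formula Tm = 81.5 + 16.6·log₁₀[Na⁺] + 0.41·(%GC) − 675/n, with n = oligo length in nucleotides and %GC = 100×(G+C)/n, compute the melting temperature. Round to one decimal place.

79.8°C

Length n = 44. Counting bases: T=8, C=13, G=15, A=8
G+C = 28, so %GC = 28/44 × 100 = 63.636%
Salt term: 16.6 × (-0.75) = -12.45
GC term: 0.41 × 63.636 = 26.091; length term: −675/44 = −15.341
Tm = 81.5 + (-12.45) + 26.091 − 15.341 = 79.8 → 79.8°C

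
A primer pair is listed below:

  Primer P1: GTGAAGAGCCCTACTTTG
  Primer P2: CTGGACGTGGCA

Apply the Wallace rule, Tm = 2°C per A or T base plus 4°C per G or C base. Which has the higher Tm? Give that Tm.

Primer P1: A+T=9, G+C=9 → Tm = 2(9)+4(9) = 54°C
Primer P2: A+T=4, G+C=8 → Tm = 2(4)+4(8) = 40°C
54°C vs 40°C → primer P1 is higher.

Primer P1, 54°C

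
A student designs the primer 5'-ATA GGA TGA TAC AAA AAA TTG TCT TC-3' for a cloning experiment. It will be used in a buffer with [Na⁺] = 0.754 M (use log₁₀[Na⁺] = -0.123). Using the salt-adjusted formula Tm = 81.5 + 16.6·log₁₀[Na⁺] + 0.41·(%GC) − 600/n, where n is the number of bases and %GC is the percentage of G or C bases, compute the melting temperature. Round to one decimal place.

67.4°C

Length n = 26. T=8, A=11, C=3, G=4
G+C = 7, so %GC = 7/26 × 100 = 26.923%
Salt term: 16.6 × (-0.123) = -2.042
GC term: 0.41 × 26.923 = 11.038; length term: −600/26 = −23.077
Tm = 81.5 + (-2.042) + 11.038 − 23.077 = 67.419 → 67.4°C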